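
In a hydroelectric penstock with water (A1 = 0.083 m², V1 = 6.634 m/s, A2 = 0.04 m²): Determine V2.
Formula: V_2 = \frac{A_1 V_1}{A_2}
V2 = 0.083·6.634/0.04 = 13.77 m/s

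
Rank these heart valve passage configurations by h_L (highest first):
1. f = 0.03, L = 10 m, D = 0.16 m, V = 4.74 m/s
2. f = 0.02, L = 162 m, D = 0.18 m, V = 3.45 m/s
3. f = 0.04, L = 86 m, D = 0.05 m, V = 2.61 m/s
Case 1: h_L = 2.147 m
Case 2: h_L = 10.92 m
Case 3: h_L = 23.89 m
Ranking (highest first): 3, 2, 1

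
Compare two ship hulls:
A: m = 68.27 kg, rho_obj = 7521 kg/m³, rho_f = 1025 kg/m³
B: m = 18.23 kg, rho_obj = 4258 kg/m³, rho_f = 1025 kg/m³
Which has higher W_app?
W_app(A) = 578.5 N, W_app(B) = 135.8 N. Answer: A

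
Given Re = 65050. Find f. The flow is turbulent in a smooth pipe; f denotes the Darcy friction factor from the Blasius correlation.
Formula: f = \frac{0.316}{Re^{0.25}}
f = 0.316/65050^0.25 = 0.01979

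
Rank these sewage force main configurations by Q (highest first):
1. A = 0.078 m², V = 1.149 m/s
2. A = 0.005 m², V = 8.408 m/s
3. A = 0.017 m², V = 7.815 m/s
Case 1: Q = 89.62 L/s
Case 2: Q = 42.04 L/s
Case 3: Q = 132.9 L/s
Ranking (highest first): 3, 1, 2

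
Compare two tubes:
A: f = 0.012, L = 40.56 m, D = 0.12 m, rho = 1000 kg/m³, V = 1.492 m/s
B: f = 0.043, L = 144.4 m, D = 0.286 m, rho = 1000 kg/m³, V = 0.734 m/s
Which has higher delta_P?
delta_P(A) = 4.514 kPa, delta_P(B) = 5.848 kPa. Answer: B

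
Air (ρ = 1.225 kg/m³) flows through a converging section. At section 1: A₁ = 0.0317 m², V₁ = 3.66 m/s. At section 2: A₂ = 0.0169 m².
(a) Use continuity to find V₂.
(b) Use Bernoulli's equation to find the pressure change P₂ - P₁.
(a) Continuity: A₁V₁=A₂V₂ -> V₂=A₁V₁/A₂=0.0317*3.66/0.0169=6.87 m/s
(b) Bernoulli: P₂-P₁=0.5*rho*(V₁^2-V₂^2)/1000=0.5*1.225*(3.66^2-6.87^2)/1000=-0.0207 kPa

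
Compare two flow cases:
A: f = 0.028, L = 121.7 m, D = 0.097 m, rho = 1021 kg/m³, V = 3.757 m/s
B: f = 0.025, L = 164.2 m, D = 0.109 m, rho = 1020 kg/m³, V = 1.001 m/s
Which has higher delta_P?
delta_P(A) = 253.1 kPa, delta_P(B) = 19.25 kPa. Answer: A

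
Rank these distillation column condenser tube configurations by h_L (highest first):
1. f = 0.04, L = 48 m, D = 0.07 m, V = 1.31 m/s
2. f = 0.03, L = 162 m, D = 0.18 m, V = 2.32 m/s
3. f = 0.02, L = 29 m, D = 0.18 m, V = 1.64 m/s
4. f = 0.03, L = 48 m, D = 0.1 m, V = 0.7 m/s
Case 1: h_L = 2.399 m
Case 2: h_L = 7.407 m
Case 3: h_L = 0.4417 m
Case 4: h_L = 0.3596 m
Ranking (highest first): 2, 1, 3, 4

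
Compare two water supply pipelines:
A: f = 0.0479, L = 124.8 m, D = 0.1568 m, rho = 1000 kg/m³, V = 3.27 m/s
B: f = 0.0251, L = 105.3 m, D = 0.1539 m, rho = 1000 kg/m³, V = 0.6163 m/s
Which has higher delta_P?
delta_P(A) = 203.8 kPa, delta_P(B) = 3.262 kPa. Answer: A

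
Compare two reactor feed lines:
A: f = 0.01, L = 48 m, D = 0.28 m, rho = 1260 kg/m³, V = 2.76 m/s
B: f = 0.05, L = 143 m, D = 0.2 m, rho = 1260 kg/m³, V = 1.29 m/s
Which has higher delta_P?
delta_P(A) = 8.227 kPa, delta_P(B) = 37.48 kPa. Answer: B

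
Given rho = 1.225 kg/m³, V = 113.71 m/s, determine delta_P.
Formula: V = \sqrt{\frac{2 \Delta P}{\rho}}
Substituting knowns: 113.71 = √(2·(delta_P·1000)/1.225)
Solving for delta_P: delta_P = 113.71²·1.225/2/1000 = 7.92 kPa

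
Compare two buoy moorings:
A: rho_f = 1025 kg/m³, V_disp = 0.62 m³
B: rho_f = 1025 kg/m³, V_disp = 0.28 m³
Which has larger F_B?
F_B(A) = 6234 N, F_B(B) = 2815 N. Answer: A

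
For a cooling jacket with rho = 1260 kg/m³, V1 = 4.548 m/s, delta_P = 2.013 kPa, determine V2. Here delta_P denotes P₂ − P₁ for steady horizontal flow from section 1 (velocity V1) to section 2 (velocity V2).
Formula: \Delta P = \frac{1}{2} \rho (V_1^2 - V_2^2)
Substituting knowns: 2.013 = 0.5·1260·(4.548² − V2²)/1000
Solving for V2: V2 = √(4.548² − 2·(2.013·1000)/1260) = 4.182 m/s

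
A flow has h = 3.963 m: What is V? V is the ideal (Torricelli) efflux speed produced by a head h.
Formula: V = \sqrt{2 g h}
V = √(2·9.81·3.963) = 8.818 m/s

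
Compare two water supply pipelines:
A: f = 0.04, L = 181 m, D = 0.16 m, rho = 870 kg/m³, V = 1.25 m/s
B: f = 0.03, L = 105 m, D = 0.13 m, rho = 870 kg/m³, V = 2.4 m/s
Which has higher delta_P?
delta_P(A) = 30.76 kPa, delta_P(B) = 60.71 kPa. Answer: B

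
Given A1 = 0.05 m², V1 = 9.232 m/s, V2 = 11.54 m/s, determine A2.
Formula: V_2 = \frac{A_1 V_1}{A_2}
Substituting knowns: 11.54 = 0.05·9.232/A2
Solving for A2: A2 = 0.05·9.232/11.54 = 0.04 m²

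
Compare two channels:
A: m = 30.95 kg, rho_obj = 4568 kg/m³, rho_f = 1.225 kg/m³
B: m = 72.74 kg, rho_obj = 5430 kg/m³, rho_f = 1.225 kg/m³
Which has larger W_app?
W_app(A) = 303.5 N, W_app(B) = 713.4 N. Answer: B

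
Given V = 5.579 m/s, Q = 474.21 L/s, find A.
Formula: Q = A V
Substituting knowns: 474.21 = A·5.579·1000
Solving for A: A = (474.21/1000)/5.579 = 0.085 m²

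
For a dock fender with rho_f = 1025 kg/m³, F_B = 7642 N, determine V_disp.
Formula: F_B = \rho_f g V_{disp}
Substituting knowns: 7642 = 1025·9.81·V_disp
Solving for V_disp: V_disp = 7642/(1025·9.81) = 0.76 m³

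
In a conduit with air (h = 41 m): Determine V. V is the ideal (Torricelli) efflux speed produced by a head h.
Formula: V = \sqrt{2 g h}
V = √(2·9.81·41) = 28.36 m/s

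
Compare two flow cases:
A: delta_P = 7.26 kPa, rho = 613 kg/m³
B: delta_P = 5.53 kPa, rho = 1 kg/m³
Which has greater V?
V(A) = 4.867 m/s, V(B) = 105.2 m/s. Answer: B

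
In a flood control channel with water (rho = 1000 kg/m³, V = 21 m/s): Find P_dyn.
Formula: P_{dyn} = \frac{1}{2} \rho V^2
P_dyn = 0.5·1000·21²/1000 = 220.5 kPa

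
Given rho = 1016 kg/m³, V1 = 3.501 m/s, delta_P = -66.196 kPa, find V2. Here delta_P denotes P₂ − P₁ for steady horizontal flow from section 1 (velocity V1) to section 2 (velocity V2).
Formula: \Delta P = \frac{1}{2} \rho (V_1^2 - V_2^2)
Substituting knowns: -66.196 = 0.5·1016·(3.501² − V2²)/1000
Solving for V2: V2 = √(3.501² − 2·(-66.196·1000)/1016) = 11.94 m/s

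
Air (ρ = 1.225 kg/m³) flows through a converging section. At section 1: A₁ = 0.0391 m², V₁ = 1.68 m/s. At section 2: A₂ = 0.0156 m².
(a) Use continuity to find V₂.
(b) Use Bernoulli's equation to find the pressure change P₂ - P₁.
(a) Continuity: A₁V₁=A₂V₂ -> V₂=A₁V₁/A₂=0.0391*1.68/0.0156=4.21 m/s
(b) Bernoulli: P₂-P₁=0.5*rho*(V₁^2-V₂^2)/1000=0.5*1.225*(1.68^2-4.21^2)/1000=-0.009127 kPa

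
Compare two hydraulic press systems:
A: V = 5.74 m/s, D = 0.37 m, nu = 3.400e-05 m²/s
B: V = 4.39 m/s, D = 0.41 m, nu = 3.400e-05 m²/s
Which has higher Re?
Re(A) = 62465, Re(B) = 52938. Answer: A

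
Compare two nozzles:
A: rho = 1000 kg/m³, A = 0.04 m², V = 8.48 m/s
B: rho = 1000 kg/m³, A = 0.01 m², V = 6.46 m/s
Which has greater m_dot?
m_dot(A) = 339.2 kg/s, m_dot(B) = 64.6 kg/s. Answer: A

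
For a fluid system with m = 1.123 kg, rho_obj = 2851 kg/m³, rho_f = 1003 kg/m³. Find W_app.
Formula: W_{app} = mg\left(1 - \frac{\rho_f}{\rho_{obj}}\right)
W_app = 1.123·9.81·(1 − 1003/2851) = 7.141 N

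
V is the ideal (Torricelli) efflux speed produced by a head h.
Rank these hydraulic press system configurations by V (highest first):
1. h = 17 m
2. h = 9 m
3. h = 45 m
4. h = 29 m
Case 1: V = 18.26 m/s
Case 2: V = 13.29 m/s
Case 3: V = 29.71 m/s
Case 4: V = 23.85 m/s
Ranking (highest first): 3, 4, 1, 2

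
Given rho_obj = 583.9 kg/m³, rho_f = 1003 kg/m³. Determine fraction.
Formula: f_{sub} = \frac{\rho_{obj}}{\rho_f}
fraction = 583.9/1003 = 0.5822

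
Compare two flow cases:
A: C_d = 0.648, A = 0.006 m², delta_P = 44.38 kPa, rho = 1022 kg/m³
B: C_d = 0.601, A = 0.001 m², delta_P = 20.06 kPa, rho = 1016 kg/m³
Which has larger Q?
Q(A) = 36.23 L/s, Q(B) = 3.777 L/s. Answer: A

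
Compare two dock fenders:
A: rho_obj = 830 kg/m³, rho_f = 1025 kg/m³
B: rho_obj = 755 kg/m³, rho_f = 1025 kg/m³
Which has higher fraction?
fraction(A) = 0.8098, fraction(B) = 0.7366. Answer: A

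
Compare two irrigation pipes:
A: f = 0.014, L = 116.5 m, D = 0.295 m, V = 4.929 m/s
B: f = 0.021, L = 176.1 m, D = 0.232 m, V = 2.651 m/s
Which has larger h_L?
h_L(A) = 6.846 m, h_L(B) = 5.71 m. Answer: A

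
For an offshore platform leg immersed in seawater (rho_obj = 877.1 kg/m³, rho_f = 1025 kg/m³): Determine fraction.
Formula: f_{sub} = \frac{\rho_{obj}}{\rho_f}
fraction = 877.1/1025 = 0.8557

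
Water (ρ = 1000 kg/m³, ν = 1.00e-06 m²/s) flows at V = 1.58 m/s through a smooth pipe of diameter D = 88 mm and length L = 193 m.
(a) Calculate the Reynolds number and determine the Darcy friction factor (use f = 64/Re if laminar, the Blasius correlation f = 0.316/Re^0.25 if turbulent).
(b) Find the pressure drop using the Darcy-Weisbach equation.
(a) Re = V·D/ν = 1.58·0.088/1.00e-06 = 139040 → turbulent (Re > 4000); f = 0.316/Re^0.25 = 0.316/139040^0.25 = 0.016364 (Blasius is strictly valid for Re ≲ 1e5; used here as the smooth-pipe estimate the problem specifies)
(b) Darcy-Weisbach: ΔP = f·(L/D)·½ρV²/1000 = 0.016364·(193/0.088)·½·1000·1.58²/1000 = 44.8 kPa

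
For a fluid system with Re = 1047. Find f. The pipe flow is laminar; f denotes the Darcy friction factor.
Formula: f = \frac{64}{Re}
f = 64/1047 = 0.06113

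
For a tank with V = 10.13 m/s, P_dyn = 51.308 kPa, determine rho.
Formula: P_{dyn} = \frac{1}{2} \rho V^2
Substituting knowns: 51.308 = 0.5·rho·10.13²/1000
Solving for rho: rho = 2·(51.308·1000)/10.13² = 1000 kg/m³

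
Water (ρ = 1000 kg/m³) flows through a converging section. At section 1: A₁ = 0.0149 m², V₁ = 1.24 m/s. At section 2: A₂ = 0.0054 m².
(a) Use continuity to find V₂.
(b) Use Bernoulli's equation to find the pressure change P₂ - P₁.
(a) Continuity: A₁V₁=A₂V₂ -> V₂=A₁V₁/A₂=0.0149*1.24/0.0054=3.42 m/s
(b) Bernoulli: P₂-P₁=0.5*rho*(V₁^2-V₂^2)/1000=0.5*1000*(1.24^2-3.42^2)/1000=-5.079 kPa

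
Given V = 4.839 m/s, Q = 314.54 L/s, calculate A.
Formula: Q = A V
Substituting knowns: 314.54 = A·4.839·1000
Solving for A: A = (314.54/1000)/4.839 = 0.065 m²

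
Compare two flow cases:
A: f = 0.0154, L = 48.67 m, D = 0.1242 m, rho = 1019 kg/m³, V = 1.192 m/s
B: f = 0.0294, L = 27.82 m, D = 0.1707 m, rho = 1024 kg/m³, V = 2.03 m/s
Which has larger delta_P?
delta_P(A) = 4.369 kPa, delta_P(B) = 10.11 kPa. Answer: B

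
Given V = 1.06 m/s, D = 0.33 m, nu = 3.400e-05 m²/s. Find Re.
Formula: Re = \frac{V D}{\nu}
Re = 1.06·0.33/3.400e-05 = 10288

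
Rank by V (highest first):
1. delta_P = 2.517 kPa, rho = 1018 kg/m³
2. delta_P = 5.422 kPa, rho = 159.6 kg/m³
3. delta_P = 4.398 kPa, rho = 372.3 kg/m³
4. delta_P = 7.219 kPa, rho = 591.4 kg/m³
Case 1: V = 2.224 m/s
Case 2: V = 8.243 m/s
Case 3: V = 4.861 m/s
Case 4: V = 4.941 m/s
Ranking (highest first): 2, 4, 3, 1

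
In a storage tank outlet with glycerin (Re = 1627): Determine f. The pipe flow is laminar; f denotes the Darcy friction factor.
Formula: f = \frac{64}{Re}
f = 64/1627 = 0.03934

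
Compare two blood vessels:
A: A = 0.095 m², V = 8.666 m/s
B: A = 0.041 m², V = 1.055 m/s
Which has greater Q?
Q(A) = 823.3 L/s, Q(B) = 43.26 L/s. Answer: A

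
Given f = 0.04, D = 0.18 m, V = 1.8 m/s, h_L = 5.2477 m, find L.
Formula: h_L = f \frac{L}{D} \frac{V^2}{2g}
Substituting knowns: 5.2477 = 0.04·(L/0.18)·1.8²/(2·9.81)
Solving for L: L = 5.2477·2·9.81·0.18/(0.04·1.8²) = 143 m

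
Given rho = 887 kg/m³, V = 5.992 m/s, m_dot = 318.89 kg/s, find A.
Formula: \dot{m} = \rho A V
Substituting knowns: 318.89 = 887·A·5.992
Solving for A: A = 318.89/(887·5.992) = 0.06 m²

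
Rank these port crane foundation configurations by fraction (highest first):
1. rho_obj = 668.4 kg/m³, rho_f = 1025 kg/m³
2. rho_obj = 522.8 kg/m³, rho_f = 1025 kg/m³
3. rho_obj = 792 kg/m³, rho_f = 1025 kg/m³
Case 1: fraction = 0.6521
Case 2: fraction = 0.51
Case 3: fraction = 0.7727
Ranking (highest first): 3, 1, 2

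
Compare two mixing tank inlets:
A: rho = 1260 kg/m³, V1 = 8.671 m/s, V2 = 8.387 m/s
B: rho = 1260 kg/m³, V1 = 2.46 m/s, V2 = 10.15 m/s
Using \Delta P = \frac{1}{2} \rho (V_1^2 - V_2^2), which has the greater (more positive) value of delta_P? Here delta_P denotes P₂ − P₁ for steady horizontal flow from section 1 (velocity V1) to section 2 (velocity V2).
delta_P(A) = 3.052 kPa, delta_P(B) = -61.09 kPa. Answer: A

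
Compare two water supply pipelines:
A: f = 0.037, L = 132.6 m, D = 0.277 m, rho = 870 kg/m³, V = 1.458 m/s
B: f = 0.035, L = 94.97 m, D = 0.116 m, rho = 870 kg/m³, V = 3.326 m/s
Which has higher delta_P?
delta_P(A) = 16.38 kPa, delta_P(B) = 137.9 kPa. Answer: B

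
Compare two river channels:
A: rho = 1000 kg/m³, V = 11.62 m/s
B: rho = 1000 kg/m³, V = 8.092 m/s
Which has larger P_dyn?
P_dyn(A) = 67.51 kPa, P_dyn(B) = 32.74 kPa. Answer: A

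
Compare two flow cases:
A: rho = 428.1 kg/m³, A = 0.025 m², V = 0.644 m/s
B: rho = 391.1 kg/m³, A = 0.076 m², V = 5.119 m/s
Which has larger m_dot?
m_dot(A) = 6.892 kg/s, m_dot(B) = 152.2 kg/s. Answer: B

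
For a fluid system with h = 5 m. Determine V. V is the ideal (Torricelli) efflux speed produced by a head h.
Formula: V = \sqrt{2 g h}
V = √(2·9.81·5) = 9.905 m/s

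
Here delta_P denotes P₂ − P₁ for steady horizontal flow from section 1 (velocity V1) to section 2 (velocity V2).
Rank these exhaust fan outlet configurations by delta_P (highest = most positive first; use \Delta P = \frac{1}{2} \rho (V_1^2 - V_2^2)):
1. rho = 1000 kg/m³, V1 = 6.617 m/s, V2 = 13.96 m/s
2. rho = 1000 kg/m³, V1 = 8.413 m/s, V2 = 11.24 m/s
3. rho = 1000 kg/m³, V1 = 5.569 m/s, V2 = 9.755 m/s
Case 1: delta_P = -75.55 kPa
Case 2: delta_P = -27.78 kPa
Case 3: delta_P = -32.07 kPa
Ranking (highest first): 2, 3, 1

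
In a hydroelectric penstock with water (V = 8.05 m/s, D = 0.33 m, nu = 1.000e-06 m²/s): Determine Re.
Formula: Re = \frac{V D}{\nu}
Re = 8.05·0.33/1.000e-06 = 2.657e+06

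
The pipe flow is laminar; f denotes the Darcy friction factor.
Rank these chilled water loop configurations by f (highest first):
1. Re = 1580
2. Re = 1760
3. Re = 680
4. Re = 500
Case 1: f = 0.04051
Case 2: f = 0.03636
Case 3: f = 0.09412
Case 4: f = 0.128
Ranking (highest first): 4, 3, 1, 2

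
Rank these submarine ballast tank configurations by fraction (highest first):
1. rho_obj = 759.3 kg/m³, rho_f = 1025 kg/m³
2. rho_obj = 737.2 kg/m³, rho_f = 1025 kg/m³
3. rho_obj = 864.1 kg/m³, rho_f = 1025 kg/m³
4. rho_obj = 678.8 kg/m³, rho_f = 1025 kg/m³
Case 1: fraction = 0.7408
Case 2: fraction = 0.7192
Case 3: fraction = 0.843
Case 4: fraction = 0.6622
Ranking (highest first): 3, 1, 2, 4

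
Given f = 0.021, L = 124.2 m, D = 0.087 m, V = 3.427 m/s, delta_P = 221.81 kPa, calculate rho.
Formula: \Delta P = f \frac{L}{D} \frac{\rho V^2}{2}
Substituting knowns: 221.81 = 0.021·(124.2/0.087)·0.5·rho·3.427²/1000
Solving for rho: rho = (221.81·1000)/(0.021·(124.2/0.087)·0.5·3.427²) = 1260 kg/m³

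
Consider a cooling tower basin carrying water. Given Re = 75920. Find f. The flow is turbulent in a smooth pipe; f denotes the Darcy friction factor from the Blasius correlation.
Formula: f = \frac{0.316}{Re^{0.25}}
f = 0.316/75920^0.25 = 0.01904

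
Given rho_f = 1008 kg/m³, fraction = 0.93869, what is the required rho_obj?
Formula: f_{sub} = \frac{\rho_{obj}}{\rho_f}
Substituting knowns: 0.93869 = rho_obj/1008
Solving for rho_obj: rho_obj = 0.93869·1008 = 946.2 kg/m³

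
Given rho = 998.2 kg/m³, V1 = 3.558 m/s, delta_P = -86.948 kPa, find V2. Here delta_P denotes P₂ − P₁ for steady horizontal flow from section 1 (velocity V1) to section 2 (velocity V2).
Formula: \Delta P = \frac{1}{2} \rho (V_1^2 - V_2^2)
Substituting knowns: -86.948 = 0.5·998.2·(3.558² − V2²)/1000
Solving for V2: V2 = √(3.558² − 2·(-86.948·1000)/998.2) = 13.67 m/s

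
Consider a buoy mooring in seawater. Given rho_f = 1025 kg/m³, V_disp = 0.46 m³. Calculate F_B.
Formula: F_B = \rho_f g V_{disp}
F_B = 1025·9.81·0.46 = 4625 N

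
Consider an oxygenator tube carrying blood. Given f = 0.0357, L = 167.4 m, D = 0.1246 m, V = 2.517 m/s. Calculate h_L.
Formula: h_L = f \frac{L}{D} \frac{V^2}{2g}
h_L = 0.0357·(167.4/0.1246)·2.517²/(2·9.81) = 15.49 m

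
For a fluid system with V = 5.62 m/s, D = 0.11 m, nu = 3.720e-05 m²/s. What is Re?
Formula: Re = \frac{V D}{\nu}
Re = 5.62·0.11/3.720e-05 = 16618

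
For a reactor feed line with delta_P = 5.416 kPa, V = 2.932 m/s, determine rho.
Formula: V = \sqrt{\frac{2 \Delta P}{\rho}}
Substituting knowns: 2.932 = √(2·(5.416·1000)/rho)
Solving for rho: rho = 2·(5.416·1000)/2.932² = 1260 kg/m³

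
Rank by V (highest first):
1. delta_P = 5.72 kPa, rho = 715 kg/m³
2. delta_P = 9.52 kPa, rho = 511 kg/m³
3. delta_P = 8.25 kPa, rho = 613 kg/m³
Case 1: V = 4 m/s
Case 2: V = 6.104 m/s
Case 3: V = 5.188 m/s
Ranking (highest first): 2, 3, 1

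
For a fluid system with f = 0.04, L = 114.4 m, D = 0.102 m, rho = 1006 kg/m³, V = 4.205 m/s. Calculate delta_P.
Formula: \Delta P = f \frac{L}{D} \frac{\rho V^2}{2}
delta_P = 0.04·(114.4/0.102)·0.5·1006·4.205²/1000 = 399 kPa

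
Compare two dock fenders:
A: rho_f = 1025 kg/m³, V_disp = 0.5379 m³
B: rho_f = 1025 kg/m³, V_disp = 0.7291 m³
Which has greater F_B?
F_B(A) = 5409 N, F_B(B) = 7331 N. Answer: B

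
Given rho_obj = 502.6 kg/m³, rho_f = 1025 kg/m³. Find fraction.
Formula: f_{sub} = \frac{\rho_{obj}}{\rho_f}
fraction = 502.6/1025 = 0.4903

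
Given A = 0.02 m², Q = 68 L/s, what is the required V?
Formula: Q = A V
Substituting knowns: 68 = 0.02·V·1000
Solving for V: V = (68/1000)/0.02 = 3.4 m/s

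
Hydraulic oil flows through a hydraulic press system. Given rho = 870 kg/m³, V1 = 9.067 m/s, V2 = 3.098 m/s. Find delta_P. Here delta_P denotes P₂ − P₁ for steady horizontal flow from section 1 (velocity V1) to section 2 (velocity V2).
Formula: \Delta P = \frac{1}{2} \rho (V_1^2 - V_2^2)
delta_P = 0.5·870·(9.067² − 3.098²)/1000 = 31.59 kPa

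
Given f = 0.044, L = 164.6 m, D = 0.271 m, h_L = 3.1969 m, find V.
Formula: h_L = f \frac{L}{D} \frac{V^2}{2g}
Substituting knowns: 3.1969 = 0.044·(164.6/0.271)·V²/(2·9.81)
Solving for V: V = √(3.1969·2·9.81/(0.044·(164.6/0.271))) = 1.532 m/s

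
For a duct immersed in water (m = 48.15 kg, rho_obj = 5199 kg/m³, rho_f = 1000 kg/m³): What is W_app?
Formula: W_{app} = mg\left(1 - \frac{\rho_f}{\rho_{obj}}\right)
W_app = 48.15·9.81·(1 − 1000/5199) = 381.5 N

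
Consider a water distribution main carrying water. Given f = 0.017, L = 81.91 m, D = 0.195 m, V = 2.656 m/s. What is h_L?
Formula: h_L = f \frac{L}{D} \frac{V^2}{2g}
h_L = 0.017·(81.91/0.195)·2.656²/(2·9.81) = 2.567 m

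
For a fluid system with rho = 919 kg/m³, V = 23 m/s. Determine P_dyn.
Formula: P_{dyn} = \frac{1}{2} \rho V^2
P_dyn = 0.5·919·23²/1000 = 243.1 kPa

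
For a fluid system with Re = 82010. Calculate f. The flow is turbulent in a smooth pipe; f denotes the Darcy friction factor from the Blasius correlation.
Formula: f = \frac{0.316}{Re^{0.25}}
f = 0.316/82010^0.25 = 0.01867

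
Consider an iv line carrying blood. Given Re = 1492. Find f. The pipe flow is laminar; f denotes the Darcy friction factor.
Formula: f = \frac{64}{Re}
f = 64/1492 = 0.0429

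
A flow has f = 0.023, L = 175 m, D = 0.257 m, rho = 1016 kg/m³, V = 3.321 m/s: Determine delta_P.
Formula: \Delta P = f \frac{L}{D} \frac{\rho V^2}{2}
delta_P = 0.023·(175/0.257)·0.5·1016·3.321²/1000 = 87.75 kPa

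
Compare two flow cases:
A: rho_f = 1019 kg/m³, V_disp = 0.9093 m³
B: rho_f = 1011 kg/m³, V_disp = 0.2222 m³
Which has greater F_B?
F_B(A) = 9090 N, F_B(B) = 2204 N. Answer: A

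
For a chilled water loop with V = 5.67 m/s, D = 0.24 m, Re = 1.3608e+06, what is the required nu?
Formula: Re = \frac{V D}{\nu}
Substituting knowns: 1.3608e+06 = 5.67·0.24/nu
Solving for nu: nu = 5.67·0.24/1.3608e+06 = 1.000e-06 m²/s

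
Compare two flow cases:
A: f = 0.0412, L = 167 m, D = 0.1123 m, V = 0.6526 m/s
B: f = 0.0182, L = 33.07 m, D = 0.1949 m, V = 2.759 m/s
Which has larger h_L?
h_L(A) = 1.33 m, h_L(B) = 1.198 m. Answer: A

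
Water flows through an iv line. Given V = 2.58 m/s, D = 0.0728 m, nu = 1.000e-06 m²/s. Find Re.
Formula: Re = \frac{V D}{\nu}
Re = 2.58·0.0728/1.000e-06 = 187824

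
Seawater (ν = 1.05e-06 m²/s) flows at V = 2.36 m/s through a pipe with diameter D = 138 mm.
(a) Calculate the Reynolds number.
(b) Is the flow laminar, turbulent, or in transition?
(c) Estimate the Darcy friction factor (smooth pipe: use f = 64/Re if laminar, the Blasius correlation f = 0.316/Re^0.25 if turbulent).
(a) Re = V·D/ν = 2.36·0.138/1.05e-06 = 310170
(b) Flow regime: turbulent (Re > 4000)
(c) Friction factor: f = 0.316/Re^0.25 = 0.316/310170^0.25 = 0.01339 (Blasius is strictly valid for Re ≲ 1e5; used here as the smooth-pipe estimate the problem specifies)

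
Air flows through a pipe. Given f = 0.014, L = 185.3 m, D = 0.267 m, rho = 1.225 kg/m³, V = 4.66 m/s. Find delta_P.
Formula: \Delta P = f \frac{L}{D} \frac{\rho V^2}{2}
delta_P = 0.014·(185.3/0.267)·0.5·1.225·4.66²/1000 = 0.1292 kPa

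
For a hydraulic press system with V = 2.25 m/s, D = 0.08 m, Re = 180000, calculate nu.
Formula: Re = \frac{V D}{\nu}
Substituting knowns: 180000 = 2.25·0.08/nu
Solving for nu: nu = 2.25·0.08/180000 = 1.000e-06 m²/s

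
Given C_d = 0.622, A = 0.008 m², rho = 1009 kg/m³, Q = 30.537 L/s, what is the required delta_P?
Formula: Q = C_d A \sqrt{\frac{2 \Delta P}{\rho}}
Substituting knowns: 30.537 = 0.622·0.008·√(2·(delta_P·1000)/1009)·1000
Solving for delta_P: delta_P = ((30.537/1000)/(0.622·0.008))²·1009/2/1000 = 19 kPa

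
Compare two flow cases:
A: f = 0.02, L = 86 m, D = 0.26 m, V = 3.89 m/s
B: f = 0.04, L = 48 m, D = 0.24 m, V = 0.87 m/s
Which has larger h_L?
h_L(A) = 5.102 m, h_L(B) = 0.3086 m. Answer: A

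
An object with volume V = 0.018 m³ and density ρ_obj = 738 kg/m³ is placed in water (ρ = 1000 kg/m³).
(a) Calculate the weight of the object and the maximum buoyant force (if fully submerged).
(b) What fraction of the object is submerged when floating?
(a) W=rho_obj*g*V=738*9.81*0.018=130.3 N; F_B(max)=rho*g*V=1000*9.81*0.018=176.6 N
(b) Floating fraction=rho_obj/rho=738/1000=0.738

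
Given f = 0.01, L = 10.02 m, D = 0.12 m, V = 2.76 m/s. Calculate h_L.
Formula: h_L = f \frac{L}{D} \frac{V^2}{2g}
h_L = 0.01·(10.02/0.12)·2.76²/(2·9.81) = 0.3242 m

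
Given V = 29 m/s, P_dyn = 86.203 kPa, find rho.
Formula: P_{dyn} = \frac{1}{2} \rho V^2
Substituting knowns: 86.203 = 0.5·rho·29²/1000
Solving for rho: rho = 2·(86.203·1000)/29² = 205 kg/m³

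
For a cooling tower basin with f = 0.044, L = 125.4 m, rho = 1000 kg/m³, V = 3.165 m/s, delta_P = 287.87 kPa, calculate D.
Formula: \Delta P = f \frac{L}{D} \frac{\rho V^2}{2}
Substituting knowns: 287.87 = 0.044·(125.4/D)·0.5·1000·3.165²/1000
Solving for D: D = 0.044·125.4·0.5·1000·3.165²/(287.87·1000) = 0.096 m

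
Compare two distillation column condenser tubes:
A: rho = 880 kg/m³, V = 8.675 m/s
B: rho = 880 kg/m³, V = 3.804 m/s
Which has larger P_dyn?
P_dyn(A) = 33.11 kPa, P_dyn(B) = 6.367 kPa. Answer: A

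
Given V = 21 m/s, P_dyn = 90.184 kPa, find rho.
Formula: P_{dyn} = \frac{1}{2} \rho V^2
Substituting knowns: 90.184 = 0.5·rho·21²/1000
Solving for rho: rho = 2·(90.184·1000)/21² = 409 kg/m³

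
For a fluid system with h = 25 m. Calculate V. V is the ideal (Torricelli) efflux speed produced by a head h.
Formula: V = \sqrt{2 g h}
V = √(2·9.81·25) = 22.15 m/s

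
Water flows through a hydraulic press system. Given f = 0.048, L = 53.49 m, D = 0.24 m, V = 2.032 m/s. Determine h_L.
Formula: h_L = f \frac{L}{D} \frac{V^2}{2g}
h_L = 0.048·(53.49/0.24)·2.032²/(2·9.81) = 2.251 m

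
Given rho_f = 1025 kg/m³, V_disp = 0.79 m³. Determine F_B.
Formula: F_B = \rho_f g V_{disp}
F_B = 1025·9.81·0.79 = 7944 N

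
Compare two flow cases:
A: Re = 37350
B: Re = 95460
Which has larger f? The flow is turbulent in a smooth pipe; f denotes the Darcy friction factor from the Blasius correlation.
f(A) = 0.02273, f(B) = 0.01798. Answer: A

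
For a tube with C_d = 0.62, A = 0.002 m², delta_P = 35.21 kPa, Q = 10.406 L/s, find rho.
Formula: Q = C_d A \sqrt{\frac{2 \Delta P}{\rho}}
Substituting knowns: 10.406 = 0.62·0.002·√(2·(35.21·1000)/rho)·1000
Solving for rho: rho = 2·(35.21·1000)/((10.406/1000)/(0.62·0.002))² = 999.9 kg/m³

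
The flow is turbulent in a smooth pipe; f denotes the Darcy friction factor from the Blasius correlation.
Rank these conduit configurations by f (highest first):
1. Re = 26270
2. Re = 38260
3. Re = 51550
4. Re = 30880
Case 1: f = 0.02482
Case 2: f = 0.02259
Case 3: f = 0.02097
Case 4: f = 0.02384
Ranking (highest first): 1, 4, 2, 3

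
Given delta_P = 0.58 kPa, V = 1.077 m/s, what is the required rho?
Formula: V = \sqrt{\frac{2 \Delta P}{\rho}}
Substituting knowns: 1.077 = √(2·(0.58·1000)/rho)
Solving for rho: rho = 2·(0.58·1000)/1.077² = 1000 kg/m³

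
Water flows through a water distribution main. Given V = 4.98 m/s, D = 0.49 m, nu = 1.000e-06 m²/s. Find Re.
Formula: Re = \frac{V D}{\nu}
Re = 4.98·0.49/1.000e-06 = 2.440e+06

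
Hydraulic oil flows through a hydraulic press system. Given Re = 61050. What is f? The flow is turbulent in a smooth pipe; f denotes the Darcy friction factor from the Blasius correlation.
Formula: f = \frac{0.316}{Re^{0.25}}
f = 0.316/61050^0.25 = 0.0201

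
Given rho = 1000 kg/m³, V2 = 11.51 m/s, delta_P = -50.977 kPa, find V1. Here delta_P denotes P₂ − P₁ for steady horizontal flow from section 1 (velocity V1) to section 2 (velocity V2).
Formula: \Delta P = \frac{1}{2} \rho (V_1^2 - V_2^2)
Substituting knowns: -50.977 = 0.5·1000·(V1² − 11.51²)/1000
Solving for V1: V1 = √(11.51² + 2·(-50.977·1000)/1000) = 5.525 m/s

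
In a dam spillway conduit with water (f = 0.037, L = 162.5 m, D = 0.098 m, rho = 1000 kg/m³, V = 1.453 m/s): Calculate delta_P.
Formula: \Delta P = f \frac{L}{D} \frac{\rho V^2}{2}
delta_P = 0.037·(162.5/0.098)·0.5·1000·1.453²/1000 = 64.76 kPa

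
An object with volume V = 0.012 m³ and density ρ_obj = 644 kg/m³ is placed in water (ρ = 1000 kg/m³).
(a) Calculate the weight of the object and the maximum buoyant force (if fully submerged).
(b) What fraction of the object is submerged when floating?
(a) W=rho_obj*g*V=644*9.81*0.012=75.8 N; F_B(max)=rho*g*V=1000*9.81*0.012=117.7 N
(b) Floating fraction=rho_obj/rho=644/1000=0.644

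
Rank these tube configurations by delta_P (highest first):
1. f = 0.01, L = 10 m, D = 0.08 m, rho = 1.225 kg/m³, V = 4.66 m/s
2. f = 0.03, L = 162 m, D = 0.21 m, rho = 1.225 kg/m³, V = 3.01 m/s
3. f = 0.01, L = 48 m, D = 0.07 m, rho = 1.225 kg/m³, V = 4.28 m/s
Case 1: delta_P = 0.01663 kPa
Case 2: delta_P = 0.1284 kPa
Case 3: delta_P = 0.07694 kPa
Ranking (highest first): 2, 3, 1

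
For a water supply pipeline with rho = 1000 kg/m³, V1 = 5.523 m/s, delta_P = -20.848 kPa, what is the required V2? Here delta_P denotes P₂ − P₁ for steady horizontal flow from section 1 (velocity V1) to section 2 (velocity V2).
Formula: \Delta P = \frac{1}{2} \rho (V_1^2 - V_2^2)
Substituting knowns: -20.848 = 0.5·1000·(5.523² − V2²)/1000
Solving for V2: V2 = √(5.523² − 2·(-20.848·1000)/1000) = 8.497 m/s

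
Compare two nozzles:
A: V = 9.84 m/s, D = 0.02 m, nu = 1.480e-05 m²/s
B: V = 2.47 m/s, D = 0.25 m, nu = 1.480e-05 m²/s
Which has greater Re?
Re(A) = 13297, Re(B) = 41723. Answer: B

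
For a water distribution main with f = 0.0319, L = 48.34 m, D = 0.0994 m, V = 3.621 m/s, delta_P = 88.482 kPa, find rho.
Formula: \Delta P = f \frac{L}{D} \frac{\rho V^2}{2}
Substituting knowns: 88.482 = 0.0319·(48.34/0.0994)·0.5·rho·3.621²/1000
Solving for rho: rho = (88.482·1000)/(0.0319·(48.34/0.0994)·0.5·3.621²) = 870 kg/m³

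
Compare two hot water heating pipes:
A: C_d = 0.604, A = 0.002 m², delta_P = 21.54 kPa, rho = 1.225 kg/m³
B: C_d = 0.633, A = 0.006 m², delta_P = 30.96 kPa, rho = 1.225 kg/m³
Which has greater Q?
Q(A) = 226.5 L/s, Q(B) = 853.9 L/s. Answer: B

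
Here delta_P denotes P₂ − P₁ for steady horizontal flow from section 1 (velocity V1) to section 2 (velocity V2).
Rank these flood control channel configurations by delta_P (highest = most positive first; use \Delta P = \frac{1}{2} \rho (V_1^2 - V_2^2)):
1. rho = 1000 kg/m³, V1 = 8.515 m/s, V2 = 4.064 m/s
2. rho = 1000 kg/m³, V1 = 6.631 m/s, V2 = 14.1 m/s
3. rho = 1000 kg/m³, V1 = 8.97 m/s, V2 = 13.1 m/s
Case 1: delta_P = 27.99 kPa
Case 2: delta_P = -77.42 kPa
Case 3: delta_P = -45.57 kPa
Ranking (highest first): 1, 3, 2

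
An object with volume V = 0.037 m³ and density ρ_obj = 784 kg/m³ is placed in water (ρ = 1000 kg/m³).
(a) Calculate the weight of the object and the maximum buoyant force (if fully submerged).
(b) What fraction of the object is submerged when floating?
(a) W=rho_obj*g*V=784*9.81*0.037=284.6 N; F_B(max)=rho*g*V=1000*9.81*0.037=363.0 N
(b) Floating fraction=rho_obj/rho=784/1000=0.784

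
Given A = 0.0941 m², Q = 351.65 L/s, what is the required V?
Formula: Q = A V
Substituting knowns: 351.65 = 0.0941·V·1000
Solving for V: V = (351.65/1000)/0.0941 = 3.737 m/s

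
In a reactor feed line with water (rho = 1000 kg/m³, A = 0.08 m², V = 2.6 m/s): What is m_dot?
Formula: \dot{m} = \rho A V
m_dot = 1000·0.08·2.6 = 208 kg/s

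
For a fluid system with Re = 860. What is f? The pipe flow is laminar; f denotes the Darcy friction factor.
Formula: f = \frac{64}{Re}
f = 64/860 = 0.07442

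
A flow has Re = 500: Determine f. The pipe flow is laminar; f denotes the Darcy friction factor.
Formula: f = \frac{64}{Re}
f = 64/500 = 0.128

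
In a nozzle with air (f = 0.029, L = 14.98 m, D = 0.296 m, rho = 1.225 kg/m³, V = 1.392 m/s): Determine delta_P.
Formula: \Delta P = f \frac{L}{D} \frac{\rho V^2}{2}
delta_P = 0.029·(14.98/0.296)·0.5·1.225·1.392²/1000 = 0.001742 kPa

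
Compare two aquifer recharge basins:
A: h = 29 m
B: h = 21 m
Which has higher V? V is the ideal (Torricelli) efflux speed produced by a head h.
V(A) = 23.85 m/s, V(B) = 20.3 m/s. Answer: A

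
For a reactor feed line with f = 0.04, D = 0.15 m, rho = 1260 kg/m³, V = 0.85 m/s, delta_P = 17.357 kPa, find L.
Formula: \Delta P = f \frac{L}{D} \frac{\rho V^2}{2}
Substituting knowns: 17.357 = 0.04·(L/0.15)·0.5·1260·0.85²/1000
Solving for L: L = (17.357·1000)·0.15/(0.04·0.5·1260·0.85²) = 143 m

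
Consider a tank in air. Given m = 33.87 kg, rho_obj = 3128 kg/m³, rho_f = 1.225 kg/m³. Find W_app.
Formula: W_{app} = mg\left(1 - \frac{\rho_f}{\rho_{obj}}\right)
W_app = 33.87·9.81·(1 − 1.225/3128) = 332.1 N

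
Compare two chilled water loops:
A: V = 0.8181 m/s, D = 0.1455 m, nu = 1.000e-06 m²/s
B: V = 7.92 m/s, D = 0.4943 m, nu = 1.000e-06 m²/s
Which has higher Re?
Re(A) = 119034, Re(B) = 3.915e+06. Answer: B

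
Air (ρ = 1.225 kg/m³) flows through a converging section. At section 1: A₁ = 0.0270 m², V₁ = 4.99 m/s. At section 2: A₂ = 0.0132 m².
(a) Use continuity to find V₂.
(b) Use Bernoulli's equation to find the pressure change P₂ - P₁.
(a) Continuity: A₁V₁=A₂V₂ -> V₂=A₁V₁/A₂=0.0270*4.99/0.0132=10.21 m/s
(b) Bernoulli: P₂-P₁=0.5*rho*(V₁^2-V₂^2)/1000=0.5*1.225*(4.99^2-10.21^2)/1000=-0.0486 kPa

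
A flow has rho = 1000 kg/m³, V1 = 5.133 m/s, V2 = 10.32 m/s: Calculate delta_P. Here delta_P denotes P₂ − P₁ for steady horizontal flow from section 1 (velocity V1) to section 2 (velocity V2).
Formula: \Delta P = \frac{1}{2} \rho (V_1^2 - V_2^2)
delta_P = 0.5·1000·(5.133² − 10.32²)/1000 = -40.08 kPa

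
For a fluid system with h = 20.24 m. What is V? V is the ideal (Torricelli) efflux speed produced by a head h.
Formula: V = \sqrt{2 g h}
V = √(2·9.81·20.24) = 19.93 m/s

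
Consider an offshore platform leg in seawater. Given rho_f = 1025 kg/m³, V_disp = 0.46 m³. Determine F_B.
Formula: F_B = \rho_f g V_{disp}
F_B = 1025·9.81·0.46 = 4625 N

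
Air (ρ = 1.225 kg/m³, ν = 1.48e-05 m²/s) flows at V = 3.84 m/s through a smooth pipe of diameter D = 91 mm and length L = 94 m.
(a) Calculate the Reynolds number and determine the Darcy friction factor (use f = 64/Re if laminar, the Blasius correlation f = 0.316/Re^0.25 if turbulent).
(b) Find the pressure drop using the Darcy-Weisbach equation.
(a) Re = V·D/ν = 3.84·0.091/1.48e-05 = 23611 → turbulent (Re > 4000); f = 0.316/Re^0.25 = 0.316/23611^0.25 = 0.025492
(b) Darcy-Weisbach: ΔP = f·(L/D)·½ρV²/1000 = 0.025492·(94/0.091)·½·1.225·3.84²/1000 = 0.2378 kPa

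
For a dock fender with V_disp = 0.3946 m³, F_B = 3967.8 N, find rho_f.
Formula: F_B = \rho_f g V_{disp}
Substituting knowns: 3967.8 = rho_f·9.81·0.3946
Solving for rho_f: rho_f = 3967.8/(9.81·0.3946) = 1025 kg/m³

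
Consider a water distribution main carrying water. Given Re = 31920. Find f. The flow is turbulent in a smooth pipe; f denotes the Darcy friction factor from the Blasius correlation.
Formula: f = \frac{0.316}{Re^{0.25}}
f = 0.316/31920^0.25 = 0.02364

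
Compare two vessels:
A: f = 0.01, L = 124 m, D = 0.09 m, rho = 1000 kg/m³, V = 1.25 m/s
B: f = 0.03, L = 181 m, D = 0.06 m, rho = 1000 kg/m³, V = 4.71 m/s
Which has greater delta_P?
delta_P(A) = 10.76 kPa, delta_P(B) = 1004 kPa. Answer: B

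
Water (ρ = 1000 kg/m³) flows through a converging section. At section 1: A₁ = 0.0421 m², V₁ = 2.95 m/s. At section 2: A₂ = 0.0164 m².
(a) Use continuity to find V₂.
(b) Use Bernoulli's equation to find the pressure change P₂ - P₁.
(a) Continuity: A₁V₁=A₂V₂ -> V₂=A₁V₁/A₂=0.0421*2.95/0.0164=7.57 m/s
(b) Bernoulli: P₂-P₁=0.5*rho*(V₁^2-V₂^2)/1000=0.5*1000*(2.95^2-7.57^2)/1000=-24.3 kPa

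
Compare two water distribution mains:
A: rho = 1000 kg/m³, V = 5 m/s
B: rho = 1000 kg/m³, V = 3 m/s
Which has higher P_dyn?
P_dyn(A) = 12.5 kPa, P_dyn(B) = 4.5 kPa. Answer: A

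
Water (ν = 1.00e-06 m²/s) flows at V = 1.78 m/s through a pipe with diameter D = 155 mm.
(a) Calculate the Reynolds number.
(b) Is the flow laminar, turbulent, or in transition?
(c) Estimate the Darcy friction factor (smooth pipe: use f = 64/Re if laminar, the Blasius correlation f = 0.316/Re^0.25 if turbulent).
(a) Re = V·D/ν = 1.78·0.155/1.00e-06 = 275900
(b) Flow regime: turbulent (Re > 4000)
(c) Friction factor: f = 0.316/Re^0.25 = 0.316/275900^0.25 = 0.01379 (Blasius is strictly valid for Re ≲ 1e5; used here as the smooth-pipe estimate the problem specifies)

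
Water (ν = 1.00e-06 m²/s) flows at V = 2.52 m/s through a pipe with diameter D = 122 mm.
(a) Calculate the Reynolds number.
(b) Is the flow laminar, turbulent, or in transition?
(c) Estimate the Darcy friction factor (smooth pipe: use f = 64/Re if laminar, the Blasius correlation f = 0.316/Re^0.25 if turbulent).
(a) Re = V·D/ν = 2.52·0.122/1.00e-06 = 307440
(b) Flow regime: turbulent (Re > 4000)
(c) Friction factor: f = 0.316/Re^0.25 = 0.316/307440^0.25 = 0.01342 (Blasius is strictly valid for Re ≲ 1e5; used here as the smooth-pipe estimate the problem specifies)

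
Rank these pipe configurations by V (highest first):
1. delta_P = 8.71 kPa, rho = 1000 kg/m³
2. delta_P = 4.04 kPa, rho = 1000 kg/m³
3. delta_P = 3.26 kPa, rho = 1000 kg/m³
Case 1: V = 4.174 m/s
Case 2: V = 2.843 m/s
Case 3: V = 2.553 m/s
Ranking (highest first): 1, 2, 3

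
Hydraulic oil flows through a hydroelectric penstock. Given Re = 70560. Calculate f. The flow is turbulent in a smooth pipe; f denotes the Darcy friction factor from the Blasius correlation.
Formula: f = \frac{0.316}{Re^{0.25}}
f = 0.316/70560^0.25 = 0.01939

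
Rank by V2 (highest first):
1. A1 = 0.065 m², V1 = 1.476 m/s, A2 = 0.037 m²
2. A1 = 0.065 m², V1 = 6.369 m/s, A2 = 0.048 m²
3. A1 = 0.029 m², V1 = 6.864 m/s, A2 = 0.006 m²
Case 1: V2 = 2.593 m/s
Case 2: V2 = 8.625 m/s
Case 3: V2 = 33.18 m/s
Ranking (highest first): 3, 2, 1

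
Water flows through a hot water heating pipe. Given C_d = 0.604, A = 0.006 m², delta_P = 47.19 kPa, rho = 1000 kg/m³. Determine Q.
Formula: Q = C_d A \sqrt{\frac{2 \Delta P}{\rho}}
Q = 0.604·0.006·√(2·(47.19·1000)/1000)·1000 = 35.21 L/s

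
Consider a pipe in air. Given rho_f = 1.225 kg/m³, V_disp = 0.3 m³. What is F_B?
Formula: F_B = \rho_f g V_{disp}
F_B = 1.225·9.81·0.3 = 3.605 N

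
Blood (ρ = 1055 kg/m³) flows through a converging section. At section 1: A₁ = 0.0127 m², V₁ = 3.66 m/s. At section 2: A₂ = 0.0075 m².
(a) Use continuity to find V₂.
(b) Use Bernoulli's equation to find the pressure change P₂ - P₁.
(a) Continuity: A₁V₁=A₂V₂ -> V₂=A₁V₁/A₂=0.0127*3.66/0.0075=6.20 m/s
(b) Bernoulli: P₂-P₁=0.5*rho*(V₁^2-V₂^2)/1000=0.5*1055*(3.66^2-6.20^2)/1000=-13.21 kPa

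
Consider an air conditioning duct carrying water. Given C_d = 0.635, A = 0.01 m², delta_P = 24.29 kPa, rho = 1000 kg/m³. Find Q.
Formula: Q = C_d A \sqrt{\frac{2 \Delta P}{\rho}}
Q = 0.635·0.01·√(2·(24.29·1000)/1000)·1000 = 44.26 L/s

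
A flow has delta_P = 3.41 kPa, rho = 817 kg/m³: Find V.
Formula: V = \sqrt{\frac{2 \Delta P}{\rho}}
V = √(2·(3.41·1000)/817) = 2.889 m/s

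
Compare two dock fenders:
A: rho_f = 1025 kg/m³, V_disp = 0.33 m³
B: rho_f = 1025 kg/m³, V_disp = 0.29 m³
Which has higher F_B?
F_B(A) = 3318 N, F_B(B) = 2916 N. Answer: A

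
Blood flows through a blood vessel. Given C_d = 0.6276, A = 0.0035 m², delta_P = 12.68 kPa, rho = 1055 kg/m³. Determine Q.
Formula: Q = C_d A \sqrt{\frac{2 \Delta P}{\rho}}
Q = 0.6276·0.0035·√(2·(12.68·1000)/1055)·1000 = 10.77 L/s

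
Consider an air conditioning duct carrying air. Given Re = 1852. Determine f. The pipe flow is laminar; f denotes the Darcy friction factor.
Formula: f = \frac{64}{Re}
f = 64/1852 = 0.03456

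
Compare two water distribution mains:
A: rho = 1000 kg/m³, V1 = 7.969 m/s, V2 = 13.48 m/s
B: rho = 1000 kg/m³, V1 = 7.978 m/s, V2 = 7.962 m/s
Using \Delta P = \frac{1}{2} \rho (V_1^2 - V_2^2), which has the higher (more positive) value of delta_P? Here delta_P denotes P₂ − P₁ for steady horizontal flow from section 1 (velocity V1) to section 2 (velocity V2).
delta_P(A) = -59.1 kPa, delta_P(B) = 0.1275 kPa. Answer: B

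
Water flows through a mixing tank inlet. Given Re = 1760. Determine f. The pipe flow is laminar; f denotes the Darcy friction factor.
Formula: f = \frac{64}{Re}
f = 64/1760 = 0.03636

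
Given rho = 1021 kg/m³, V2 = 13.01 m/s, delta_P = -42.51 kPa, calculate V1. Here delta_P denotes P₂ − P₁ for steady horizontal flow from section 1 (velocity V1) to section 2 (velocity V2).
Formula: \Delta P = \frac{1}{2} \rho (V_1^2 - V_2^2)
Substituting knowns: -42.51 = 0.5·1021·(V1² − 13.01²)/1000
Solving for V1: V1 = √(13.01² + 2·(-42.51·1000)/1021) = 9.273 m/s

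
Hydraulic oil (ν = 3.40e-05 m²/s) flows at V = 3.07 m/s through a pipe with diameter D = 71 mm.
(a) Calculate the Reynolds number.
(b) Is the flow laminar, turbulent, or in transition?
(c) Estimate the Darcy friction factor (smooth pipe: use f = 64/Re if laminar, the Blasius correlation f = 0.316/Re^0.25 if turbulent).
(a) Re = V·D/ν = 3.07·0.071/3.40e-05 = 6410.9
(b) Flow regime: turbulent (Re > 4000)
(c) Friction factor: f = 0.316/Re^0.25 = 0.316/6410.9^0.25 = 0.03531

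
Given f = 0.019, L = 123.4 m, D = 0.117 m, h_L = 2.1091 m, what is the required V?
Formula: h_L = f \frac{L}{D} \frac{V^2}{2g}
Substituting knowns: 2.1091 = 0.019·(123.4/0.117)·V²/(2·9.81)
Solving for V: V = √(2.1091·2·9.81/(0.019·(123.4/0.117))) = 1.437 m/s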